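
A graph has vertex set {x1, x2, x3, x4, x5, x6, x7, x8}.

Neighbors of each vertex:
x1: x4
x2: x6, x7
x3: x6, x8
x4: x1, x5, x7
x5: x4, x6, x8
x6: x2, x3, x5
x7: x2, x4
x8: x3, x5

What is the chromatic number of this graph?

The cycle x5-x6-x2-x7-x4-x5 has odd length 5, so it cannot be 2-colored; at least 3 colors are needed.
3 colors suffice: x1=blue, x2=blue, x3=blue, x4=red, x5=blue, x6=red, x7=green, x8=red. Every edge joins two different colors.

3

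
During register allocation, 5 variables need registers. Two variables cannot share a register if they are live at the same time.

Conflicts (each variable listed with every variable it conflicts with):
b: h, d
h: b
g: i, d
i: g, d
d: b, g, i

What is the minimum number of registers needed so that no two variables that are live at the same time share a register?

3

g, i, d pairwise conflict, so at least 3 registers are needed.
3 registers suffice: register 1 → {h, d}; register 2 → {b, i}; register 3 → {g}. No two conflicting variables share a register.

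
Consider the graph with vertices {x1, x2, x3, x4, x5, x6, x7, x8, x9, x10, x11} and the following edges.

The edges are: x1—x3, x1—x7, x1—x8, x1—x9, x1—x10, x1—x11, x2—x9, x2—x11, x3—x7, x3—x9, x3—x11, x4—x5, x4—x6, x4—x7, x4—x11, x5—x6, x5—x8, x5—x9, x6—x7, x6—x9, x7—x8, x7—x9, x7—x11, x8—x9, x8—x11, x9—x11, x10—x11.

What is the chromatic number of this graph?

5

x1, x3, x7, x9, x11 are mutually adjacent (a clique of size 5), so at least 5 colors are needed.
5 colors suffice: x1=4, x2=3, x3=5, x4=1, x5=2, x6=4, x7=3, x8=5, x9=1, x10=1, x11=2. Every edge joins two different colors.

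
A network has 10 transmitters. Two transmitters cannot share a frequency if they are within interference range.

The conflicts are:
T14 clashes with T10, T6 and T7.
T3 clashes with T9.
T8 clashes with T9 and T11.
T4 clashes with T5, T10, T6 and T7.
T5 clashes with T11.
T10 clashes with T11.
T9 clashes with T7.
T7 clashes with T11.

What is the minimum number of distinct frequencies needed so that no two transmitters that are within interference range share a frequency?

T4 and T6 conflict, so at least 2 frequencies are needed.
2 frequencies suffice: frequency 1 → {T3, T8, T5, T10, T6, T7}; frequency 2 → {T14, T4, T9, T11}. Each listed conflict is separated.

2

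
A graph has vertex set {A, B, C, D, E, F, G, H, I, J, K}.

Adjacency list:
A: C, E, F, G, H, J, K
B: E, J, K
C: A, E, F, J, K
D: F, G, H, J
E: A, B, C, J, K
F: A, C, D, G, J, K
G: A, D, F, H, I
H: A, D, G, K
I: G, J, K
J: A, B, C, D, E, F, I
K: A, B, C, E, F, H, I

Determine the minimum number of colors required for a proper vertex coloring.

4

A, C, E, J are mutually adjacent (a clique of size 4), so at least 4 colors are needed.
One proper 4-coloring: A=blue, B=blue, C=yellow, D=blue, E=green, F=green, G=red, H=green, I=blue, J=red, K=red. No two adjacent vertices share a color.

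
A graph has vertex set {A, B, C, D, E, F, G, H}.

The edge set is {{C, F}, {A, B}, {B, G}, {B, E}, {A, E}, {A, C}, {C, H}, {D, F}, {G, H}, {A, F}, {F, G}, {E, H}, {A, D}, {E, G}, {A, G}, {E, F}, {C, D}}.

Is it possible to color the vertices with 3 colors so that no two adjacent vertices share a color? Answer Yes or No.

No

A, C, D, F form a clique, so at least 4 colors are needed.
So 3 colors are not enough.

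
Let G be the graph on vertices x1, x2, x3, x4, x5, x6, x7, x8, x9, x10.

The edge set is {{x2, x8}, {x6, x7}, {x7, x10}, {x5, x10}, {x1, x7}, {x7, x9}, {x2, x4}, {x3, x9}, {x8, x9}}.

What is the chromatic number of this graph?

x2 and x8 are adjacent, so at least 2 colors are needed.
2 colors suffice: color red → {x3, x4, x5, x7, x8}; color blue → {x1, x2, x6, x9, x10}. Each edge has distinct colors on its endpoints.

2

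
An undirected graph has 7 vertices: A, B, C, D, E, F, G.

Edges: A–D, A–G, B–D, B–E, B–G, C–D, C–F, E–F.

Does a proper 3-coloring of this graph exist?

Yes

The chromatic number is 3. The cycle E-B-D-C-F-E has odd length 5, so it cannot be 2-colored; at least 3 colors are needed.
3 colors suffice: color 1 → {A, B, F}; color 2 → {D, E, G}; color 3 → {C}.
That is already a proper 3-coloring.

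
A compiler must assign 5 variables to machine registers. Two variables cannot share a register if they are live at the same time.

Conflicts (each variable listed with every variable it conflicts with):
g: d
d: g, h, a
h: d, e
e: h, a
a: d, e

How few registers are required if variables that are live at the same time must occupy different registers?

g and d conflict, so at least 2 registers are needed.
A valid assignment using 2 registers: g=2, d=1, h=2, e=1, a=2. No two conflicting variables share a register.

2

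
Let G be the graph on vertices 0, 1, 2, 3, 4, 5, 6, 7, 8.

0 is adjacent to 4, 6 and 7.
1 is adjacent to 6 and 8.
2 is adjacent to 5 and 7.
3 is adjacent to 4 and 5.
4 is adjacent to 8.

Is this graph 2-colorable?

The cycle 8-1-6-0-4-8 has odd length 5, so it cannot be 2-colored; at least 3 colors are needed.
So 2 colors are not enough.

No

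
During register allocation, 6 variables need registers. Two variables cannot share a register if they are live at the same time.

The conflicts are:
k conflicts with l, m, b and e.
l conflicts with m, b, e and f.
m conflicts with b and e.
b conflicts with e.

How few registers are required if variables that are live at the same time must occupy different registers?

5

k, l, m, b, e all conflict with each other, so at least 5 registers are needed.
Using 5 registers: k=5, l=1, m=4, b=3, e=2, f=2. Every pair that conflicts lands in different registers.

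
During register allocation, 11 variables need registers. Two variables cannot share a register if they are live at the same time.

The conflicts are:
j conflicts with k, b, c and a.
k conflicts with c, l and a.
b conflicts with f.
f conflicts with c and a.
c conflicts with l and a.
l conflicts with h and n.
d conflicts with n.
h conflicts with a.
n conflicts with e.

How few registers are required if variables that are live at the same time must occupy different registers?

4

j, k, c, a are mutually in conflict, so at least 4 registers are needed.
4 registers suffice: j=4, k=3, b=1, f=3, c=1, l=2, d=2, h=1, n=1, e=2, a=2. Every pair that conflicts lands in different registers.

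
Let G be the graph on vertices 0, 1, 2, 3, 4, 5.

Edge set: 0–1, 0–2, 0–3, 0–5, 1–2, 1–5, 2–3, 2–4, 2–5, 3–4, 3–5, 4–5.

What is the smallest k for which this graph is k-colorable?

4

2, 3, 4, 5 are pairwise adjacent (a clique of size 4), so at least 4 colors are needed.
4 colors suffice: color red → {2}; color blue → {5}; color green → {1, 3}; color yellow → {0, 4}. Each edge has distinct colors on its endpoints.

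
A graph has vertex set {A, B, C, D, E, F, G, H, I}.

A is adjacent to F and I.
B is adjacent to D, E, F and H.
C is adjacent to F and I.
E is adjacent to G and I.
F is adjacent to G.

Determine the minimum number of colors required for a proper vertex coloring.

3

The cycle E-I-C-F-G-E has odd length 5, so it cannot be 2-colored; at least 3 colors are needed.
One proper 3-coloring: A=3, B=1, C=3, D=2, E=2, F=2, G=1, H=2, I=1. Each edge has distinct colors on its endpoints.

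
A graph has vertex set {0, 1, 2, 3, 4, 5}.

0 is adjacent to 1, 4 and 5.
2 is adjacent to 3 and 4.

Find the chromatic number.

2

2 and 4 are adjacent, so at least 2 colors are needed.
2 colors suffice: color red → {0, 2}; color blue → {1, 3, 4, 5}. Every edge joins two different colors.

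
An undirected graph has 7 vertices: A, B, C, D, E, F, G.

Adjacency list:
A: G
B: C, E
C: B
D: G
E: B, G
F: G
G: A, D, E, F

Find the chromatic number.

B and E are adjacent, so at least 2 colors are needed.
2 colors suffice: color 1 → {B, G}; color 2 → {A, C, D, E, F}. No two adjacent vertices share a color.

2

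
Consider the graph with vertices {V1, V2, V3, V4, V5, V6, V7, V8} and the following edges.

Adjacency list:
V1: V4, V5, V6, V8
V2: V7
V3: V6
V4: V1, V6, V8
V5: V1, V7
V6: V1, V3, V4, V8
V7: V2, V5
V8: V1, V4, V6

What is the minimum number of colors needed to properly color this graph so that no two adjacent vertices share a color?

V1, V4, V6, V8 are pairwise adjacent (a clique of size 4), so at least 4 colors are needed.
4 colors suffice: color red → {V1, V3, V7}; color blue → {V2, V5, V6}; color green → {V4}; color yellow → {V8}. Each edge has distinct colors on its endpoints.

4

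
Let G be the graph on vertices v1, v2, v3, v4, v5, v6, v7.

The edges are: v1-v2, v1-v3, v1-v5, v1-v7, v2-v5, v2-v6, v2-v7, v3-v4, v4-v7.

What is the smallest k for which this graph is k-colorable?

3

v1, v2, v5 are mutually adjacent, so at least 3 colors are needed.
3 colors suffice: v1=red, v2=blue, v3=blue, v4=red, v5=green, v6=red, v7=green. Every edge joins two different colors.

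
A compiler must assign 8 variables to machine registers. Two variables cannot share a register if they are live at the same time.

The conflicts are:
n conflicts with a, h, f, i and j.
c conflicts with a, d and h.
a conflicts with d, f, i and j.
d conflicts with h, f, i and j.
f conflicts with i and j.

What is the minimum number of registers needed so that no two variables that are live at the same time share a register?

n, a, f, j all conflict with each other, so at least 4 registers are needed.
A valid assignment using 4 registers: n=1, c=3, a=2, d=1, h=2, f=3, i=4, j=4. Each listed conflict is separated.

4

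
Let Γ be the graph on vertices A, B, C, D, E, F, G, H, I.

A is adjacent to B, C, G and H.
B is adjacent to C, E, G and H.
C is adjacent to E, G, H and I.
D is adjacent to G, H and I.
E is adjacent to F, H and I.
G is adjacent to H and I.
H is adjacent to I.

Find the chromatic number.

A, B, C, G, H are pairwise adjacent (a clique of size 5), so at least 5 colors are needed.
One proper 5-coloring: A=5, B=4, C=2, D=2, E=3, F=1, G=3, H=1, I=4. Every edge joins two different colors.

5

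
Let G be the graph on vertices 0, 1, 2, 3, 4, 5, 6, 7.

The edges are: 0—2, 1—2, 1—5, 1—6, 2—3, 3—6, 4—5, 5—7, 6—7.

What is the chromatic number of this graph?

3 and 6 are adjacent, so at least 2 colors are needed.
2 colors suffice: 0=blue, 1=blue, 2=red, 3=blue, 4=blue, 5=red, 6=red, 7=blue. Each edge has distinct colors on its endpoints.

2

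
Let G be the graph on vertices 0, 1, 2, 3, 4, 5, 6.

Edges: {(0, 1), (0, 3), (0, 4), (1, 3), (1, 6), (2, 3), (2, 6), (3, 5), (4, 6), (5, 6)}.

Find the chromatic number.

3

0, 1, 3 are mutually adjacent, so at least 3 colors are needed.
3 colors suffice: 0=c, 1=b, 2=b, 3=a, 4=b, 5=b, 6=a. Each edge has distinct colors on its endpoints.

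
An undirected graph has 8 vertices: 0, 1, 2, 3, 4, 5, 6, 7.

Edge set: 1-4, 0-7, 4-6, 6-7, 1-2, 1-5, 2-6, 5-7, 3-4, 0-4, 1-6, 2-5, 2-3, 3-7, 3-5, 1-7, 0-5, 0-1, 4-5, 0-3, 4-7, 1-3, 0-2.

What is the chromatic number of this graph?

6

0, 1, 3, 4, 5, 7 form a clique, so at least 6 colors are needed.
A valid assignment using 6 colors: 0=f, 1=a, 2=b, 3=d, 4=c, 5=e, 6=d, 7=b. Every edge joins two different colors.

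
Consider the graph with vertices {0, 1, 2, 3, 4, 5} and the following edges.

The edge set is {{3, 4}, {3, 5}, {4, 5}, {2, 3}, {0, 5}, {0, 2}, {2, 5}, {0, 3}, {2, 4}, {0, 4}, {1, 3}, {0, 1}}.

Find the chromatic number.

5

0, 2, 3, 4, 5 are mutually adjacent (a clique of size 5), so at least 5 colors are needed.
One proper 5-coloring: 0=b, 1=c, 2=d, 3=a, 4=c, 5=e. No two adjacent vertices share a color.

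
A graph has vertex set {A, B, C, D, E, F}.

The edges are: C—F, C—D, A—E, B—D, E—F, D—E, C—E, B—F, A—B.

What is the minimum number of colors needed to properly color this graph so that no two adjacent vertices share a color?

3

C, D, E are mutually adjacent, so at least 3 colors are needed.
3 colors suffice: color 1 → {B, E}; color 2 → {A, C}; color 3 → {D, F}. No two adjacent vertices share a color.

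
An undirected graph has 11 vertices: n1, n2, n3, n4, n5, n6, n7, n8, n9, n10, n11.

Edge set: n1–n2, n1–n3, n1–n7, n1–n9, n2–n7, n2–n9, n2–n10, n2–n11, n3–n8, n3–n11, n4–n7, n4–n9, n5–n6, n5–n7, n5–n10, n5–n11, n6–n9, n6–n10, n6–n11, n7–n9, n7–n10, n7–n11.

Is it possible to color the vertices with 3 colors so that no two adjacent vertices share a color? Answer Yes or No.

No

n1, n2, n7, n9 form a clique, so at least 4 colors are needed.
So 3 colors are not enough.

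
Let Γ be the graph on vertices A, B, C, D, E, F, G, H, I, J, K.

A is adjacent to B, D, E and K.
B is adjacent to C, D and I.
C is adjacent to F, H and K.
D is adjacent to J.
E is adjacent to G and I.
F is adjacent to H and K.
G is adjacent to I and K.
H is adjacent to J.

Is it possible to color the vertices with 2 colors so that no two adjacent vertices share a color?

No

C, F, K form a triangle, so at least 3 colors are needed.
So 2 colors are not enough.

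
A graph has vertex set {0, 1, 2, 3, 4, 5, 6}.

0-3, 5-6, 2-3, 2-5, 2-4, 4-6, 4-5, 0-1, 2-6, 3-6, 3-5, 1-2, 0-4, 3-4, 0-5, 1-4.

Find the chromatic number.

2, 3, 4, 5, 6 form a clique, so at least 5 colors are needed.
5 colors suffice: color red → {4}; color blue → {1, 5}; color green → {3}; color yellow → {0, 2}; color purple → {6}. Every edge joins two different colors.

5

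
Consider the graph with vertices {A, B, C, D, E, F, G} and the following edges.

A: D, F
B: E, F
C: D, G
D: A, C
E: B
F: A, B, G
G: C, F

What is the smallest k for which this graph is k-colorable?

The cycle A-D-C-G-F-A has odd length 5, so it cannot be 2-colored; at least 3 colors are needed.
A valid assignment using 3 colors: A=green, B=blue, C=red, D=blue, E=red, F=red, G=blue. Each edge has distinct colors on its endpoints.

3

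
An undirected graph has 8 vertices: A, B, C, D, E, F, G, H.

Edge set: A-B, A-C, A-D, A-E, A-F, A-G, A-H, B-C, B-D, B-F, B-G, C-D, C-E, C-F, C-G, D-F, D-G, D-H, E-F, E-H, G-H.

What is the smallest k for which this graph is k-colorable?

5

A, B, C, D, G form a clique, so at least 5 colors are needed.
5 colors suffice: color 1 → {A}; color 2 → {C, H}; color 3 → {D, E}; color 4 → {B}; color 5 → {F, G}. No two adjacent vertices share a color.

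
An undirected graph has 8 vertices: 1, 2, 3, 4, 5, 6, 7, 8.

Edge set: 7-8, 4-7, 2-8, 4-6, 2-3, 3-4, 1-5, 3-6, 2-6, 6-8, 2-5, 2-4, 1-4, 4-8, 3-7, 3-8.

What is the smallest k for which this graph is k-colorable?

2, 3, 4, 6, 8 are mutually adjacent (a clique of size 5), so at least 5 colors are needed.
5 colors suffice: color red → {4, 5}; color blue → {1, 8}; color green → {2, 7}; color yellow → {3}; color purple → {6}. Each edge has distinct colors on its endpoints.

5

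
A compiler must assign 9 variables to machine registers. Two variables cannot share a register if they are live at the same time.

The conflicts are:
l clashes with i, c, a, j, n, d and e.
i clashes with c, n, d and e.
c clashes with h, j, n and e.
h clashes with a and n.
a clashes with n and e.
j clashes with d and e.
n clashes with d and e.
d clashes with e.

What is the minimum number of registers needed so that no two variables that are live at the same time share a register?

5

l, i, c, n, e all conflict with each other, so at least 5 registers are needed.
5 registers suffice: register 1 → {j, n}; register 2 → {h, e}; register 3 → {l}; register 4 → {c, a, d}; register 5 → {i}. Every pair that conflicts lands in different registers.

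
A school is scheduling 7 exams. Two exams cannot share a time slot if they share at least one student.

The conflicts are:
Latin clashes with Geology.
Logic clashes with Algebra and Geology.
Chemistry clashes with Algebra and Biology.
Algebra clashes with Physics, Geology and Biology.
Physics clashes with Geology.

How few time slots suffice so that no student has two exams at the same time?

3

Logic, Algebra, Geology pairwise conflict, so at least 3 time slots are needed.
3 time slots suffice: time slot 1 → {Latin, Algebra}; time slot 2 → {Geology, Biology}; time slot 3 → {Logic, Chemistry, Physics}. Each listed conflict is separated.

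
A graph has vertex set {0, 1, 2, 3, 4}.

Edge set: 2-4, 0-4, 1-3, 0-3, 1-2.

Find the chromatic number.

The cycle 3-1-2-4-0-3 has odd length 5, so it cannot be 2-colored; at least 3 colors are needed.
3 colors suffice: color red → {0, 2}; color blue → {1, 4}; color green → {3}. Every edge joins two different colors.

3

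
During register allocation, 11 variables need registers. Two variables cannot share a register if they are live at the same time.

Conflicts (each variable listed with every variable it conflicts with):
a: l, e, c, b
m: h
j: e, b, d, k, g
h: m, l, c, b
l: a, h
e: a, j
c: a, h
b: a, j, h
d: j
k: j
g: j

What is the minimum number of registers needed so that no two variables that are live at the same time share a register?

2

j and b conflict, so at least 2 registers are needed.
2 registers suffice: a=1, m=2, j=1, h=1, l=2, e=2, c=2, b=2, d=2, k=2, g=2. Each listed conflict is separated.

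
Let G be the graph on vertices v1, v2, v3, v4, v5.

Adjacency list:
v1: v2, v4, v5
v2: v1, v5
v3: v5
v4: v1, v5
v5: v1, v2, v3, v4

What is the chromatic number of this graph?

v1, v2, v5 are mutually adjacent, so at least 3 colors are needed.
3 colors suffice: v1=2, v2=3, v3=2, v4=3, v5=1. Every edge joins two different colors.

3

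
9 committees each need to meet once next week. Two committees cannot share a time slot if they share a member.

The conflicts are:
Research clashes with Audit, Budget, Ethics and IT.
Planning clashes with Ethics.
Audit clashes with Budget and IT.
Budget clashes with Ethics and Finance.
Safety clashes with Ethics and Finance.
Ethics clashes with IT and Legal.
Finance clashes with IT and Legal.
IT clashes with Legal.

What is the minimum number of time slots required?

3

Research, Budget, Ethics are mutually in conflict, so at least 3 time slots are needed.
3 time slots suffice: Research=3, Planning=2, Audit=1, Budget=2, Safety=2, Ethics=1, Finance=1, IT=2, Legal=3. No two conflicting committees share a time slot.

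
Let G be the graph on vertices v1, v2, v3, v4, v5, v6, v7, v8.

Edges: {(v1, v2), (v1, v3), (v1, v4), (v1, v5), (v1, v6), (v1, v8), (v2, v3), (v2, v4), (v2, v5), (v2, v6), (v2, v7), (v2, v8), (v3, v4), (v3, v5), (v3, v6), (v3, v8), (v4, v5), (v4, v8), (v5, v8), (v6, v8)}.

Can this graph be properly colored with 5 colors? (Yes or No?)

v1, v2, v3, v4, v5, v8 form a clique, so at least 6 colors are needed.
So 5 colors are not enough.

No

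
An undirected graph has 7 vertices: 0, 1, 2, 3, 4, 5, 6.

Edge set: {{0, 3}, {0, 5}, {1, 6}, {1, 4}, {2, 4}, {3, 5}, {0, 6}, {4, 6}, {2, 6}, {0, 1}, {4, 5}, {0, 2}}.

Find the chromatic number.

3

0, 2, 6 form a triangle, so at least 3 colors are needed.
3 colors suffice: color red → {0, 4}; color blue → {5, 6}; color green → {1, 2, 3}. Each edge has distinct colors on its endpoints.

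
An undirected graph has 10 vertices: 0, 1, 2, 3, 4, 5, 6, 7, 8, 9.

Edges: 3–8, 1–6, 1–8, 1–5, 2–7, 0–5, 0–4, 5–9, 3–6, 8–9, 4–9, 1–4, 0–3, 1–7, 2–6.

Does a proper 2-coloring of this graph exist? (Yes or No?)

No

The cycle 8-3-0-4-1-8 has odd length 5, so it cannot be 2-colored; at least 3 colors are needed.
So 2 colors are not enough.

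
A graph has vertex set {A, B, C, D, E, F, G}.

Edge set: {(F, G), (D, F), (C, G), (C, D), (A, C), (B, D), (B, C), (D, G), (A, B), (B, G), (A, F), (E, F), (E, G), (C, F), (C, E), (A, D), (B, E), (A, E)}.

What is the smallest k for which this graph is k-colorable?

B, C, D, G are pairwise adjacent (a clique of size 4), so at least 4 colors are needed.
4 colors suffice: color red → {C}; color blue → {A, G}; color green → {B, F}; color yellow → {D, E}. Each edge has distinct colors on its endpoints.

4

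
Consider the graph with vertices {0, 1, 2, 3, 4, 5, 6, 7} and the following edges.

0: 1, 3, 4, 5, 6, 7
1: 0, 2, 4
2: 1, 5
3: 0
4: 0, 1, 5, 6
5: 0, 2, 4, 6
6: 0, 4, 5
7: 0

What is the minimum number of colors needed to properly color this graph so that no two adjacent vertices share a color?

4

0, 4, 5, 6 are pairwise adjacent (a clique of size 4), so at least 4 colors are needed.
4 colors suffice: color red → {0, 2}; color blue → {3, 4, 7}; color green → {1, 5}; color yellow → {6}. No two adjacent vertices share a color.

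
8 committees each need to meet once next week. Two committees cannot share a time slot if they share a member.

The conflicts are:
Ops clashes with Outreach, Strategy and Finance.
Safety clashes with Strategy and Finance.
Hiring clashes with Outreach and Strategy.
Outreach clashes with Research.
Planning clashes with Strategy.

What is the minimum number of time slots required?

Planning and Strategy conflict, so at least 2 time slots are needed.
A valid assignment using 2 time slots: Ops=2, Safety=2, Hiring=2, Outreach=1, Planning=2, Strategy=1, Finance=1, Research=2. No two conflicting committees share a time slot.

2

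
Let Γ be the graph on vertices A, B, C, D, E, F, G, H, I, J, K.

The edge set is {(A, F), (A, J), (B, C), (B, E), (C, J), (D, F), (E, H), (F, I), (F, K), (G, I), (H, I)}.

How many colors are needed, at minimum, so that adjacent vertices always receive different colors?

A and J are adjacent, so at least 2 colors are needed.
One proper 2-coloring: A=2, B=1, C=2, D=2, E=2, F=1, G=1, H=1, I=2, J=1, K=2. No two adjacent vertices share a color.

2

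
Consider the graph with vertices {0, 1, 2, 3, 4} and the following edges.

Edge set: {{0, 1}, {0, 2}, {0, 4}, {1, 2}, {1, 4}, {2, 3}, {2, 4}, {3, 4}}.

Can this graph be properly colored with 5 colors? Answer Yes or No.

The chromatic number is 4. 0, 1, 2, 4 are pairwise adjacent (a clique of size 4), so at least 4 colors are needed.
A valid assignment using 4 colors: 0=yellow, 1=green, 2=red, 3=green, 4=blue.
Since 5 ≥ 4, a proper 5-coloring certainly exists.

Yes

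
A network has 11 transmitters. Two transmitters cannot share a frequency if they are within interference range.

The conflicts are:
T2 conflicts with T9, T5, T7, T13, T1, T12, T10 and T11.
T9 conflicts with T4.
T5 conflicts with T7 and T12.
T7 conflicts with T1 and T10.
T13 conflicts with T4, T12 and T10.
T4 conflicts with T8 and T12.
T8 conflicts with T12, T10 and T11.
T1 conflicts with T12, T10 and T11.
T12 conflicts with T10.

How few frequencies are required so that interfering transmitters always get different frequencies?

4

T2, T1, T12, T10 pairwise conflict, so at least 4 frequencies are needed.
4 frequencies suffice: frequency 1 → {T2, T8}; frequency 2 → {T9, T7, T12, T11}; frequency 3 → {T5, T4, T10}; frequency 4 → {T13, T1}. Each listed conflict is separated.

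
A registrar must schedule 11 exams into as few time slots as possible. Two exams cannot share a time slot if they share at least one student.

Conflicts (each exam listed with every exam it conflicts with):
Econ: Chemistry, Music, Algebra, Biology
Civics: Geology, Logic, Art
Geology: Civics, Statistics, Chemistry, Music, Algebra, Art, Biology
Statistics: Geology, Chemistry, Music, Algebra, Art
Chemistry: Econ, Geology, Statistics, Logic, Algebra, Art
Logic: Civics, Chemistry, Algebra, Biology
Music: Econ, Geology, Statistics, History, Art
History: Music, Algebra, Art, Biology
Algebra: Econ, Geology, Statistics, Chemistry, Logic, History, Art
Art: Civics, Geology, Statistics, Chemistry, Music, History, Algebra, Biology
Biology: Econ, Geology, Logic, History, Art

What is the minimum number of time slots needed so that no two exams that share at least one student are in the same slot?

Geology, Statistics, Chemistry, Algebra, Art all conflict with each other, so at least 5 time slots are needed.
5 time slots suffice: time slot 1 → {Econ, Logic, Art}; time slot 2 → {Civics, Music, Algebra, Biology}; time slot 3 → {Geology, History}; time slot 4 → {Chemistry}; time slot 5 → {Statistics}. No two conflicting exams share a time slot.

5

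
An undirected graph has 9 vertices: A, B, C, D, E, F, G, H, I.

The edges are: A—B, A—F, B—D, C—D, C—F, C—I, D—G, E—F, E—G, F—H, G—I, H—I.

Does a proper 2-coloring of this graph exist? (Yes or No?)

The cycle F-C-I-G-E-F has odd length 5, so it cannot be 2-colored; at least 3 colors are needed.
So 2 colors are not enough.

No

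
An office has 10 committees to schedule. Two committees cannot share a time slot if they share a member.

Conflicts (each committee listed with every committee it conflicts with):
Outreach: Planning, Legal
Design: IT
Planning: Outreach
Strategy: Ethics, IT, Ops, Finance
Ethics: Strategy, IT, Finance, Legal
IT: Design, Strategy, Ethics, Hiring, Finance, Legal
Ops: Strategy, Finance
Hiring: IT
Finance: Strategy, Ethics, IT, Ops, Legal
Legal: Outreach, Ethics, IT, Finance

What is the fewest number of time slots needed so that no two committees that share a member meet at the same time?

4

Strategy, Ethics, IT, Finance are mutually in conflict, so at least 4 time slots are needed.
4 time slots suffice: time slot 1 → {Outreach, IT, Ops}; time slot 2 → {Design, Planning, Hiring, Finance}; time slot 3 → {Ethics}; time slot 4 → {Strategy, Legal}. Every pair that conflicts lands in different time slots.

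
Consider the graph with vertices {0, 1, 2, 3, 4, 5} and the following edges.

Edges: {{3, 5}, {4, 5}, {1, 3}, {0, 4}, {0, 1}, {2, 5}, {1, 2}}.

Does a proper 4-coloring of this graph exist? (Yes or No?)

The chromatic number is 3. The cycle 1-3-5-4-0-1 has odd length 5, so it cannot be 2-colored; at least 3 colors are needed.
3 colors suffice: color red → {1, 5}; color blue → {0, 2, 3}; color green → {4}.
Since 4 ≥ 3, a proper 4-coloring certainly exists.

Yes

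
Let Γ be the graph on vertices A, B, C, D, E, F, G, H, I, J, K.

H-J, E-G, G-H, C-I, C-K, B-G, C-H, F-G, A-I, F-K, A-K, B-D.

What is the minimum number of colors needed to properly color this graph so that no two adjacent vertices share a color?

3

The cycle H-G-F-K-C-H has odd length 5, so it cannot be 2-colored; at least 3 colors are needed.
3 colors suffice: A=1, B=2, C=1, D=1, E=2, F=3, G=1, H=2, I=2, J=1, K=2. Every edge joins two different colors.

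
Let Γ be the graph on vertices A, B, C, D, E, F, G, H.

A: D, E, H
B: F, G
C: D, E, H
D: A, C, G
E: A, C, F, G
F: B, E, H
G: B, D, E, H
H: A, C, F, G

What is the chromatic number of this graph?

2

E and F are adjacent, so at least 2 colors are needed.
2 colors suffice: A=2, B=1, C=2, D=1, E=1, F=2, G=2, H=1. No two adjacent vertices share a color.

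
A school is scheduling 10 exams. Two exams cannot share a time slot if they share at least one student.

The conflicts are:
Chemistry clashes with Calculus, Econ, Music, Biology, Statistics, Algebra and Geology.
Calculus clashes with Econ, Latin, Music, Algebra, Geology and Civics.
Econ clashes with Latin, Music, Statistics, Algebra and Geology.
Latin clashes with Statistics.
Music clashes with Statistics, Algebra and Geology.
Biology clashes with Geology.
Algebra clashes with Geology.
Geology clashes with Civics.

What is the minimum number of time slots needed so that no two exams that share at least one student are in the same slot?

Chemistry, Calculus, Econ, Music, Algebra, Geology all conflict with each other, so at least 6 time slots are needed.
6 time slots suffice: time slot 1 → {Econ, Biology, Civics}; time slot 2 → {Calculus, Statistics}; time slot 3 → {Latin, Geology}; time slot 4 → {Chemistry}; time slot 5 → {Music}; time slot 6 → {Algebra}. No two conflicting exams share a time slot.

6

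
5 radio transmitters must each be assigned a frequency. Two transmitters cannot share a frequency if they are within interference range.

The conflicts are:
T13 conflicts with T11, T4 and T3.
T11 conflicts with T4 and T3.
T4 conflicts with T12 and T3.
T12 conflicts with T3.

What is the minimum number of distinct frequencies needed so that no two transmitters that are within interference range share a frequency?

4

T13, T11, T4, T3 are mutually in conflict, so at least 4 frequencies are needed.
Using 4 frequencies: T13=4, T11=3, T4=2, T12=3, T3=1. No two conflicting transmitters share a frequency.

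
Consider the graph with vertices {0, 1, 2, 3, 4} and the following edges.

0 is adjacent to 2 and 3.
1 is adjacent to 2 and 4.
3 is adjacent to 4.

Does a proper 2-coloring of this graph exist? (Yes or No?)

No

The cycle 4-1-2-0-3-4 has odd length 5, so it cannot be 2-colored; at least 3 colors are needed.
So 2 colors are not enough.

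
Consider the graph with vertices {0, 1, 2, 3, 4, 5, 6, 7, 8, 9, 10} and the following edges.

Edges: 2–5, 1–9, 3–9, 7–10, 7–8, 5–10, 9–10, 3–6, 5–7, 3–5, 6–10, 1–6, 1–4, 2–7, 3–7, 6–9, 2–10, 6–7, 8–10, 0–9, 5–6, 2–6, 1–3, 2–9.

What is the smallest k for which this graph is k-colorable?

2, 5, 6, 7, 10 form a clique, so at least 5 colors are needed.
5 colors suffice: color red → {0, 4, 6, 8}; color blue → {3, 10}; color green → {7, 9}; color yellow → {1, 5}; color purple → {2}. Each edge has distinct colors on its endpoints.

5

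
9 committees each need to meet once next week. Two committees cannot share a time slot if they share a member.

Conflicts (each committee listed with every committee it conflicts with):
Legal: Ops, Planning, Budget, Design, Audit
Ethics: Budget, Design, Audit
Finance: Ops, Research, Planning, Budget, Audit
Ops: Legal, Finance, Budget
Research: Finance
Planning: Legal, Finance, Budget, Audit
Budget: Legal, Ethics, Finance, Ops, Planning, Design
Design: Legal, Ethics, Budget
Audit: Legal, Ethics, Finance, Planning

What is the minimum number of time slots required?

3

Ethics, Budget, Design are mutually in conflict, so at least 3 time slots are needed.
3 time slots suffice: Legal=2, Ethics=2, Finance=2, Ops=3, Research=1, Planning=3, Budget=1, Design=3, Audit=1. Every pair that conflicts lands in different time slots.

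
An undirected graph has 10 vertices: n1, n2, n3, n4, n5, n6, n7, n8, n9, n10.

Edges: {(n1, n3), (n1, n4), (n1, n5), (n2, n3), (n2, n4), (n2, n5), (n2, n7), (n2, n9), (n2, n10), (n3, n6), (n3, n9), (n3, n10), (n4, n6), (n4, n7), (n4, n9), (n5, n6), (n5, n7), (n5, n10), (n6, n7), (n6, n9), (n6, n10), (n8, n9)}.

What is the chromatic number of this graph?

n2, n5, n10 are pairwise adjacent, so at least 3 colors are needed.
A valid assignment using 3 colors: n1=R, n2=R, n3=B, n4=B, n5=B, n6=R, n7=G, n8=R, n9=G, n10=G. No two adjacent vertices share a color.

3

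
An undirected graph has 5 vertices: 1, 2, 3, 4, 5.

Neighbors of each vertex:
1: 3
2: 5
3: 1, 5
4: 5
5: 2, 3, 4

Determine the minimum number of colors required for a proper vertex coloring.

3 and 5 are adjacent, so at least 2 colors are needed.
2 colors suffice: 1=red, 2=blue, 3=blue, 4=blue, 5=red. Every edge joins two different colors.

2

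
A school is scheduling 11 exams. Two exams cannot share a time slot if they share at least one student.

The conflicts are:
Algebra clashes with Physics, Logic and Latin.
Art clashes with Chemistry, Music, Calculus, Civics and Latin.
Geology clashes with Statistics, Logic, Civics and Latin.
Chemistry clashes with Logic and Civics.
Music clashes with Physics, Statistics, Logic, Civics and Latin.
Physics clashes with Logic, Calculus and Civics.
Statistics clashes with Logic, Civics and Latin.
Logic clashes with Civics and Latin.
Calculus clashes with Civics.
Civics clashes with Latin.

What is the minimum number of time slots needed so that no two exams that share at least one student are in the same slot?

Music, Statistics, Logic, Civics, Latin all conflict with each other, so at least 5 time slots are needed.
5 time slots suffice: Algebra=1, Art=2, Geology=4, Chemistry=3, Music=4, Physics=3, Statistics=5, Logic=2, Calculus=4, Civics=1, Latin=3. Each listed conflict is separated.

5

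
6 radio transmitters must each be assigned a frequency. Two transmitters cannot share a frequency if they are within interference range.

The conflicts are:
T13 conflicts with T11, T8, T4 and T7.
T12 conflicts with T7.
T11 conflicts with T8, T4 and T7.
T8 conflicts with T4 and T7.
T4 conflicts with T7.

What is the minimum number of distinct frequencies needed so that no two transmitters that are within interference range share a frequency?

T13, T11, T8, T4, T7 are mutually in conflict, so at least 5 frequencies are needed.
5 frequencies suffice: frequency 1 → {T7}; frequency 2 → {T12, T8}; frequency 3 → {T13}; frequency 4 → {T11}; frequency 5 → {T4}. No two conflicting transmitters share a frequency.

5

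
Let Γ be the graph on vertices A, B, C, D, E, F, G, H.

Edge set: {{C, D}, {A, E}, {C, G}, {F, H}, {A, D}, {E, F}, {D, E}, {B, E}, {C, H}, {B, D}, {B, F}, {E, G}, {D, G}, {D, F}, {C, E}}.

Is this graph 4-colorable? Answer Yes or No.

Yes

The chromatic number is 4. B, D, E, F are mutually adjacent (a clique of size 4), so at least 4 colors are needed.
One proper 4-coloring: A=green, B=yellow, C=green, D=red, E=blue, F=green, G=yellow, H=red.
That is already a proper 4-coloring.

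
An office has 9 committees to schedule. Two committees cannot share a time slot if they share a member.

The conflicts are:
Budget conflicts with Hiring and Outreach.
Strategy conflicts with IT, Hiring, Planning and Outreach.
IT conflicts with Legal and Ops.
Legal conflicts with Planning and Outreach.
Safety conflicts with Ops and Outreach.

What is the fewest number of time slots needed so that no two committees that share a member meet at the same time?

3

The cycle Ops-IT-Legal-Outreach-Safety-Ops has odd length 5, so it cannot be 2-colored; at least 3 time slots are needed.
Using 3 time slots: Budget=1, Strategy=1, IT=2, Hiring=2, Legal=1, Safety=3, Planning=2, Ops=1, Outreach=2. Every pair that conflicts lands in different time slots.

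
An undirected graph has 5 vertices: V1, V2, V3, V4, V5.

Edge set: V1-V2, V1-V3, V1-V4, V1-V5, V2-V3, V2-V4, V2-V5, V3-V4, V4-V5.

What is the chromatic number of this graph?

V1, V2, V3, V4 are pairwise adjacent (a clique of size 4), so at least 4 colors are needed.
4 colors suffice: color R → {V2}; color B → {V4}; color G → {V1}; color Y → {V3, V5}. Every edge joins two different colors.

4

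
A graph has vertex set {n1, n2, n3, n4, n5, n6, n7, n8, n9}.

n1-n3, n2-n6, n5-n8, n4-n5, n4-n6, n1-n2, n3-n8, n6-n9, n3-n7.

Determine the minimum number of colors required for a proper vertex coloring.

The cycle n6-n2-n1-n3-n8-n5-n4-n6 has odd length 7, so it cannot be 2-colored; at least 3 colors are needed.
3 colors suffice: color 1 → {n3, n5, n6}; color 2 → {n1, n4, n7, n8, n9}; color 3 → {n2}. Each edge has distinct colors on its endpoints.

3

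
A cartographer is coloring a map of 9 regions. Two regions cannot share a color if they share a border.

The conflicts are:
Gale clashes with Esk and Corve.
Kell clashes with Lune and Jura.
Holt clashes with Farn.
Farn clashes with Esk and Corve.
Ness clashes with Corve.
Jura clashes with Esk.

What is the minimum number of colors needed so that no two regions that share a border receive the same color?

Kell and Jura conflict, so at least 2 colors are needed.
2 colors suffice: Gale=1, Kell=2, Holt=2, Farn=1, Ness=1, Lune=1, Jura=1, Esk=2, Corve=2. No two conflicting regions share a color.

2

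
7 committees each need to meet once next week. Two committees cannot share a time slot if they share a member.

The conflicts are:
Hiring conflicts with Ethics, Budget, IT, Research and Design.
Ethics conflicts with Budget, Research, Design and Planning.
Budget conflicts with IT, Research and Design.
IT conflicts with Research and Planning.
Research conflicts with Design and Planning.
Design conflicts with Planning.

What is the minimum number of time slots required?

5

Hiring, Ethics, Budget, Research, Design are mutually in conflict, so at least 5 time slots are needed.
Using 5 time slots: Hiring=3, Ethics=2, Budget=4, IT=2, Research=1, Design=5, Planning=3. Every pair that conflicts lands in different time slots.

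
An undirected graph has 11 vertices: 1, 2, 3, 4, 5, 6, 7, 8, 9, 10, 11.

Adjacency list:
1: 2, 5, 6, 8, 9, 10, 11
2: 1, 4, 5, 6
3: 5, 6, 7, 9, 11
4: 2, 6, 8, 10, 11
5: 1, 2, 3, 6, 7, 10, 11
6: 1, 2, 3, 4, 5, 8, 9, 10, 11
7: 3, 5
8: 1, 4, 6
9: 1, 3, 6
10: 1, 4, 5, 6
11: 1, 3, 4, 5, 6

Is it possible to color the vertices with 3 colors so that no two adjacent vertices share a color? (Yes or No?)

No

3, 5, 6, 11 are mutually adjacent (a clique of size 4), so at least 4 colors are needed.
So 3 colors are not enough.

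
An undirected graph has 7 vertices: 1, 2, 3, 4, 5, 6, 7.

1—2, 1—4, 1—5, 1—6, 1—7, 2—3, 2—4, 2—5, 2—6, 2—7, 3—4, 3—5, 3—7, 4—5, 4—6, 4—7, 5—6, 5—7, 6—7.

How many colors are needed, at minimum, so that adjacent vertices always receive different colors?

6

1, 2, 4, 5, 6, 7 are mutually adjacent (a clique of size 6), so at least 6 colors are needed.
6 colors suffice: color red → {4}; color blue → {5}; color green → {2}; color yellow → {7}; color purple → {3, 6}; color orange → {1}. Each edge has distinct colors on its endpoints.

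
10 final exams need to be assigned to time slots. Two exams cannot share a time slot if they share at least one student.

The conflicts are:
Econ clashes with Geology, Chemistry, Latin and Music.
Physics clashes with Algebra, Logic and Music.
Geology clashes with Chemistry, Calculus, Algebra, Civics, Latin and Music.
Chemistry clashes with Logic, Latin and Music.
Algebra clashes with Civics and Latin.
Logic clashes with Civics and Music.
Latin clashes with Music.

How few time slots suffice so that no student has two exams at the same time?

Econ, Geology, Chemistry, Latin, Music all conflict with each other, so at least 5 time slots are needed.
5 time slots suffice: time slot 1 → {Geology, Logic}; time slot 2 → {Calculus, Algebra, Music}; time slot 3 → {Physics, Chemistry, Civics}; time slot 4 → {Latin}; time slot 5 → {Econ}. Every pair that conflicts lands in different time slots.

5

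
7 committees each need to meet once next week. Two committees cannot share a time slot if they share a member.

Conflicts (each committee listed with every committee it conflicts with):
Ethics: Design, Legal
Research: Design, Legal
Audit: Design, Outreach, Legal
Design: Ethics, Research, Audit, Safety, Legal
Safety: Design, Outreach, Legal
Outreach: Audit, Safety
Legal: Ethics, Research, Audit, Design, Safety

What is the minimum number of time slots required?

3

Design, Safety, Legal pairwise conflict, so at least 3 time slots are needed.
3 time slots suffice: Ethics=3, Research=3, Audit=3, Design=1, Safety=3, Outreach=1, Legal=2. Each listed conflict is separated.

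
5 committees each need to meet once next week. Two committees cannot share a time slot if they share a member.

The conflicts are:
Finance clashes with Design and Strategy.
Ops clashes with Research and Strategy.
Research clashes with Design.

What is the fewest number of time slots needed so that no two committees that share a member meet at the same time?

The cycle Ops-Strategy-Finance-Design-Research-Ops has odd length 5, so it cannot be 2-colored; at least 3 time slots are needed.
A valid assignment using 3 time slots: Finance=1, Ops=2, Research=1, Design=2, Strategy=3. No two conflicting committees share a time slot.

3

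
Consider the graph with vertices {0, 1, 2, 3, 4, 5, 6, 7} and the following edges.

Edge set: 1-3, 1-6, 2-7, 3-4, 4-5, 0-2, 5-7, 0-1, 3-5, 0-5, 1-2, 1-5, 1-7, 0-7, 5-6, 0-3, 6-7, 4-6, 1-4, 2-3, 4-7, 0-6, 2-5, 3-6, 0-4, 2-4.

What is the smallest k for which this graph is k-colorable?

0, 1, 2, 4, 5, 7 form a clique, so at least 6 colors are needed.
6 colors suffice: color a → {0}; color b → {5}; color c → {1}; color d → {4}; color e → {3, 7}; color f → {2, 6}. Every edge joins two different colors.

6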